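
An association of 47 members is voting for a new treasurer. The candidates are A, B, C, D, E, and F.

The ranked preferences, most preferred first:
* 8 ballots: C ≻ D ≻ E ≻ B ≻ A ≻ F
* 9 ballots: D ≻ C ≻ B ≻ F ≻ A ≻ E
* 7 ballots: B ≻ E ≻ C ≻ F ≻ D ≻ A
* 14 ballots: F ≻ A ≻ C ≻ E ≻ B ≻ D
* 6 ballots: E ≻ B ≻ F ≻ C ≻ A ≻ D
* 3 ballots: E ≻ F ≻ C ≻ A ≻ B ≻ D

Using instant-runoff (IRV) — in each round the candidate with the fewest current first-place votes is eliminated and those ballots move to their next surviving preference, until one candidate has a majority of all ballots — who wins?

Round 1: A 0, B 7, C 8, D 9, E 9, F 14. A eliminated.
Round 2: B 7, C 8, D 9, E 9, F 14. B eliminated.
Round 3: C 8, D 9, E 16, F 14. C eliminated.
Round 4: D 17, E 16, F 14. F eliminated.
Round 5: D 17, E 30. E has a majority (≥24).

E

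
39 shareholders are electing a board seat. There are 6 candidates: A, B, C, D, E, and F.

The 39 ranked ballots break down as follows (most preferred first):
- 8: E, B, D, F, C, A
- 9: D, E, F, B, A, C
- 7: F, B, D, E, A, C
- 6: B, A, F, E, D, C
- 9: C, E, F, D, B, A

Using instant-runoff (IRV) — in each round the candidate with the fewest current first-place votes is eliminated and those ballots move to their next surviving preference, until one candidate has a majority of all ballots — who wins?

F

Round 1: A 0, B 6, C 9, D 9, E 8, F 7. A eliminated.
Round 2: B 6, C 9, D 9, E 8, F 7. B eliminated.
Round 3: C 9, D 9, E 8, F 13. E eliminated.
Round 4: C 9, D 17, F 13. C eliminated.
Round 5: D 17, F 22. F has a majority (≥20).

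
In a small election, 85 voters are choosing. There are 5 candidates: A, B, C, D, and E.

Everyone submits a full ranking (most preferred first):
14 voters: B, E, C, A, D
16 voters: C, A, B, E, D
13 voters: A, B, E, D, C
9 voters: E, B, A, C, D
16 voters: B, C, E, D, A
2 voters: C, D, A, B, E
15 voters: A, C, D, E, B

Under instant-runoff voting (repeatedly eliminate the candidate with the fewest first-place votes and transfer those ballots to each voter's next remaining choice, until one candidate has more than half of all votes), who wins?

A

Round 1: A 28, B 30, C 18, D 0, E 9. D eliminated.
Round 2: A 28, B 30, C 18, E 9. E eliminated.
Round 3: A 28, B 39, C 18. C eliminated.
Round 4: A 46, B 39. A has a majority (≥43).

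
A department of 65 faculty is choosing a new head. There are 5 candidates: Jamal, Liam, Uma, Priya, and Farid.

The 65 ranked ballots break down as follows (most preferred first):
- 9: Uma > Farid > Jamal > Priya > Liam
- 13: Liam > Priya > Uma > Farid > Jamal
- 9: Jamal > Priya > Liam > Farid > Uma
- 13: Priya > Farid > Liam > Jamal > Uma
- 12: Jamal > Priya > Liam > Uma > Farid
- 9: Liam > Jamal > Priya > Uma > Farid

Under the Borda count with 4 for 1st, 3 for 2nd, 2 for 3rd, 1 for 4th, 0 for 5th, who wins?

Jamal: 9×2 + 13×0 + 9×4 + 13×1 + 12×4 + 9×3 = 142
Liam: 9×0 + 13×4 + 9×2 + 13×2 + 12×2 + 9×4 = 156
Uma: 9×4 + 13×2 + 9×0 + 13×0 + 12×1 + 9×1 = 83
Priya: 9×1 + 13×3 + 9×3 + 13×4 + 12×3 + 9×2 = 181
Farid: 9×3 + 13×1 + 9×1 + 13×3 + 12×0 + 9×0 = 88

Priya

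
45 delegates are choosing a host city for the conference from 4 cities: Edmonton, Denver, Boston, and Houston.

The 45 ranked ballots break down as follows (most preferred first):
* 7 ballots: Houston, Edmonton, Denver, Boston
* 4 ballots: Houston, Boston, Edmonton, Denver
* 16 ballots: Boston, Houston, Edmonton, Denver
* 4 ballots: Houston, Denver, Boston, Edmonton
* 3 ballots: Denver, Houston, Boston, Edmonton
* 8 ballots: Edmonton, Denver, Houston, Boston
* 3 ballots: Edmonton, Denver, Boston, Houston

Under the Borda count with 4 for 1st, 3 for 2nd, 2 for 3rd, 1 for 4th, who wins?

Edmonton: 7×3 + 4×2 + 16×2 + 4×1 + 3×1 + 8×4 + 3×4 = 112
Denver: 7×2 + 4×1 + 16×1 + 4×3 + 3×4 + 8×3 + 3×3 = 91
Boston: 7×1 + 4×3 + 16×4 + 4×2 + 3×2 + 8×1 + 3×2 = 111
Houston: 7×4 + 4×4 + 16×3 + 4×4 + 3×3 + 8×2 + 3×1 = 136

Houston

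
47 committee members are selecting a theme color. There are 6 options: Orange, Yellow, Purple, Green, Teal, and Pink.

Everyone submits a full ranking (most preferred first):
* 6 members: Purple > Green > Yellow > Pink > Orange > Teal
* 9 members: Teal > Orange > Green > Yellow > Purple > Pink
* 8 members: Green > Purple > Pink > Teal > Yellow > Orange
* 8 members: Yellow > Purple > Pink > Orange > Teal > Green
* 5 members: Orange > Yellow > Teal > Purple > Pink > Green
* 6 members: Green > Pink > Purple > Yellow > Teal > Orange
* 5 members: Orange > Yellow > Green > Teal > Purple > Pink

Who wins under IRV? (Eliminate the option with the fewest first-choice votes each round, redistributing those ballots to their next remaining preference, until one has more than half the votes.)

Round 1: Orange 10, Yellow 8, Purple 6, Green 14, Teal 9, Pink 0. Pink eliminated.
Round 2: Orange 10, Yellow 8, Purple 6, Green 14, Teal 9. Purple eliminated.
Round 3: Orange 10, Yellow 8, Green 20, Teal 9. Yellow eliminated.
Round 4: Orange 18, Green 20, Teal 9. Teal eliminated.
Round 5: Orange 27, Green 20. Orange has a majority (≥24).

Orange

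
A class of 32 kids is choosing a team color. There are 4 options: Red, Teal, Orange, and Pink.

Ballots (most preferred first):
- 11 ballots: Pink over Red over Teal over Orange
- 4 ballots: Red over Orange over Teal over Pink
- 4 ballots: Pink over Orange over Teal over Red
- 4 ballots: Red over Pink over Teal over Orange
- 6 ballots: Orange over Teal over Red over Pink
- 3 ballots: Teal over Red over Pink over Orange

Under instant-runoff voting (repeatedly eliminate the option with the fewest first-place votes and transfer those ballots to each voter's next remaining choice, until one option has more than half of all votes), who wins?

Red

Round 1: Red 8, Teal 3, Orange 6, Pink 15. Teal eliminated.
Round 2: Red 11, Orange 6, Pink 15. Orange eliminated.
Round 3: Red 17, Pink 15. Red has a majority (≥17).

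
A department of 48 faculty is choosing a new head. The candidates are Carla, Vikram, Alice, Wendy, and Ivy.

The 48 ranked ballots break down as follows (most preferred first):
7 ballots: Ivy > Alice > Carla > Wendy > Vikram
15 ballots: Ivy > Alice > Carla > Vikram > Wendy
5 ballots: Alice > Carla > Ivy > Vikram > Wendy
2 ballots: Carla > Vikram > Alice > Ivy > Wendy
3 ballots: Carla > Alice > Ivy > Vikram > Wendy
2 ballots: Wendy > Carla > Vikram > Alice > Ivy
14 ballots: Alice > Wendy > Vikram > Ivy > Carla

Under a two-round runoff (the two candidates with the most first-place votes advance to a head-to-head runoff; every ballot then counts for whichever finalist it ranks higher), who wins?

Alice

Round 1 first-place votes: Carla 5, Vikram 0, Alice 19, Wendy 2, Ivy 22. Ivy and Alice advance.
Runoff: Ivy is ranked above Alice on 22 ballots, Alice above Ivy on 26.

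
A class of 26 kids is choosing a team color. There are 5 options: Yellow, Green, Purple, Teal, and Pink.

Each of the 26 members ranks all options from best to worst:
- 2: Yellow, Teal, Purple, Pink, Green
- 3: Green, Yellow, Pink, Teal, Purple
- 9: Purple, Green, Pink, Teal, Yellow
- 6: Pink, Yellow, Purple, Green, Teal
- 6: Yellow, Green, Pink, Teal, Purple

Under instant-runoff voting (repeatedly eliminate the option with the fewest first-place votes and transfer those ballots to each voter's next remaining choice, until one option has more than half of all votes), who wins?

Yellow

Round 1: Yellow 8, Green 3, Purple 9, Teal 0, Pink 6. Teal eliminated.
Round 2: Yellow 8, Green 3, Purple 9, Pink 6. Green eliminated.
Round 3: Yellow 11, Purple 9, Pink 6. Pink eliminated.
Round 4: Yellow 17, Purple 9. Yellow has a majority (≥14).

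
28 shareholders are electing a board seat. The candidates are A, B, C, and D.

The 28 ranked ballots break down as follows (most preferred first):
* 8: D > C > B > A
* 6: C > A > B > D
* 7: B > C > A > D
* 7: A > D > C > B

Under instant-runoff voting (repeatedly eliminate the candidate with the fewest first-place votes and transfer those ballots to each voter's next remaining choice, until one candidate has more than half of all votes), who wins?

Round 1: A 7, B 7, C 6, D 8. C eliminated.
Round 2: A 13, B 7, D 8. B eliminated.
Round 3: A 20, D 8. A has a majority (≥15).

A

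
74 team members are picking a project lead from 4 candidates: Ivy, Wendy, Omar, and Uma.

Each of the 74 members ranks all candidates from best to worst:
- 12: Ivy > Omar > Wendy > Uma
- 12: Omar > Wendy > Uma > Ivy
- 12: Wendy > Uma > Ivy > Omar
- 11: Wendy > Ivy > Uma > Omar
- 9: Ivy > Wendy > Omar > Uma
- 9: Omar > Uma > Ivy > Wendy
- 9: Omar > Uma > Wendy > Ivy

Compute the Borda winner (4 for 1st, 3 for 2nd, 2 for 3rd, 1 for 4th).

Ivy: 12×4 + 12×1 + 12×2 + 11×3 + 9×4 + 9×2 + 9×1 = 180
Wendy: 12×2 + 12×3 + 12×4 + 11×4 + 9×3 + 9×1 + 9×2 = 206
Omar: 12×3 + 12×4 + 12×1 + 11×1 + 9×2 + 9×4 + 9×4 = 197
Uma: 12×1 + 12×2 + 12×3 + 11×2 + 9×1 + 9×3 + 9×3 = 157

Wendy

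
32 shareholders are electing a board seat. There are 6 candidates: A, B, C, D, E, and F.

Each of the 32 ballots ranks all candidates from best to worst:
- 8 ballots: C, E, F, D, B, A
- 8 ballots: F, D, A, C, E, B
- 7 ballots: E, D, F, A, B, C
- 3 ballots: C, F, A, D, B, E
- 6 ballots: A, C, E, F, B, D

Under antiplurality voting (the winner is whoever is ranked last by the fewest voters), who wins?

Last-place votes: A 8, B 8, C 7, D 6, E 3, F 0.

F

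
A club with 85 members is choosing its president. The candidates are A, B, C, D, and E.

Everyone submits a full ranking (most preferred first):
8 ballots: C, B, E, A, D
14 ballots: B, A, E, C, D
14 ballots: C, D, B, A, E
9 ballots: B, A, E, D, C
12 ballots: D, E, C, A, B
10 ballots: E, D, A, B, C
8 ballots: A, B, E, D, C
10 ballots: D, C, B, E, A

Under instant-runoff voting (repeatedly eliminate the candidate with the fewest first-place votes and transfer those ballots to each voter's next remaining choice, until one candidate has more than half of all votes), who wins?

Round 1: A 8, B 23, C 22, D 22, E 10. A eliminated.
Round 2: B 31, C 22, D 22, E 10. E eliminated.
Round 3: B 31, C 22, D 32. C eliminated.
Round 4: B 39, D 46. D has a majority (≥43).

D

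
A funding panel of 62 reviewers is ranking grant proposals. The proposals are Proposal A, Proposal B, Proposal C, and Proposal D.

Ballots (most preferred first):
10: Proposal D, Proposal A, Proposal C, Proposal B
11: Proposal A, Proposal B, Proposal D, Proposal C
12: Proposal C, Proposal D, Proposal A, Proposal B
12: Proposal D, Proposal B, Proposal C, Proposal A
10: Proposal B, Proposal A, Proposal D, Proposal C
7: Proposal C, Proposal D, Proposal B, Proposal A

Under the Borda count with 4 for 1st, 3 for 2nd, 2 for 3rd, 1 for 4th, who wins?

Proposal A: 10×3 + 11×4 + 12×2 + 12×1 + 10×3 + 7×1 = 147
Proposal B: 10×1 + 11×3 + 12×1 + 12×3 + 10×4 + 7×2 = 145
Proposal C: 10×2 + 11×1 + 12×4 + 12×2 + 10×1 + 7×4 = 141
Proposal D: 10×4 + 11×2 + 12×3 + 12×4 + 10×2 + 7×3 = 187

Proposal D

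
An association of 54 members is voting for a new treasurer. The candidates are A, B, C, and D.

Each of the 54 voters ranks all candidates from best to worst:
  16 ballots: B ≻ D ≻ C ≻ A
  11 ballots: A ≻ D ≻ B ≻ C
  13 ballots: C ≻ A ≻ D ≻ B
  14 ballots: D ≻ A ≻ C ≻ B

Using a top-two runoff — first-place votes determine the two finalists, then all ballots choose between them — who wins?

D

Round 1 first-place votes: A 11, B 16, C 13, D 14. B and D advance.
Runoff: B is ranked above D on 16 ballots, D above B on 38.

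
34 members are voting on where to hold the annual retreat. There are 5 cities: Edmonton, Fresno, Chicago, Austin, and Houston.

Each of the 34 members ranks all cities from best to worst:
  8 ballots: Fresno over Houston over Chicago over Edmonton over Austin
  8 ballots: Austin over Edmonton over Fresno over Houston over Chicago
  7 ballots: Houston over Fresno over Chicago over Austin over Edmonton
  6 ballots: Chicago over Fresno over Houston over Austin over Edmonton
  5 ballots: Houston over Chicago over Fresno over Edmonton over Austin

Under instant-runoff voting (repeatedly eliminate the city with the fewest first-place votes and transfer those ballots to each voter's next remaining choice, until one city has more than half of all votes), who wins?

Round 1: Edmonton 0, Fresno 8, Chicago 6, Austin 8, Houston 12. Edmonton eliminated.
Round 2: Fresno 8, Chicago 6, Austin 8, Houston 12. Chicago eliminated.
Round 3: Fresno 14, Austin 8, Houston 12. Austin eliminated.
Round 4: Fresno 22, Houston 12. Fresno has a majority (≥18).

Fresno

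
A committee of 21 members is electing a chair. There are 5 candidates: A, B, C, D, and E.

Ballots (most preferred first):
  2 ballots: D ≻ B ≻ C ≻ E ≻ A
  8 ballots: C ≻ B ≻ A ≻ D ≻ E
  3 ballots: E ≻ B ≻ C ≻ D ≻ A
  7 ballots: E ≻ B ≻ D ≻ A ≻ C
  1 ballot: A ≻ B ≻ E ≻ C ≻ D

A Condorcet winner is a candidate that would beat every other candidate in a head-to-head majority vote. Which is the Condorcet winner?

B

B vs A: 20–1
B vs C: 13–8
B vs D: 19–2
B vs E: 11–10
B beats every other candidate.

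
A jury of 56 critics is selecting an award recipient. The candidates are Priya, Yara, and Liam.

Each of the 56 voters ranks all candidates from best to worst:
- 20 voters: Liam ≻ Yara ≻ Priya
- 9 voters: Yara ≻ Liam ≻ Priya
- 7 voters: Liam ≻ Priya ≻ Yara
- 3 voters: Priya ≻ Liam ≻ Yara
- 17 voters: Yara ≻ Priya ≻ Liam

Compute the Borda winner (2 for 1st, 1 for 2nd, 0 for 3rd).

Yara

Priya: 20×0 + 9×0 + 7×1 + 3×2 + 17×1 = 30
Yara: 20×1 + 9×2 + 7×0 + 3×0 + 17×2 = 72
Liam: 20×2 + 9×1 + 7×2 + 3×1 + 17×0 = 66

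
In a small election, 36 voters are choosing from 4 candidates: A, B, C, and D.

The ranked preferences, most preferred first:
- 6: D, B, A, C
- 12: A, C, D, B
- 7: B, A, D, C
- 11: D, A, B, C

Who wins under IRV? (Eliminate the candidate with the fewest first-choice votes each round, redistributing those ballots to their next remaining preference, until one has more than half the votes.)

A

Round 1: A 12, B 7, C 0, D 17. C eliminated.
Round 2: A 12, B 7, D 17. B eliminated.
Round 3: A 19, D 17. A has a majority (≥19).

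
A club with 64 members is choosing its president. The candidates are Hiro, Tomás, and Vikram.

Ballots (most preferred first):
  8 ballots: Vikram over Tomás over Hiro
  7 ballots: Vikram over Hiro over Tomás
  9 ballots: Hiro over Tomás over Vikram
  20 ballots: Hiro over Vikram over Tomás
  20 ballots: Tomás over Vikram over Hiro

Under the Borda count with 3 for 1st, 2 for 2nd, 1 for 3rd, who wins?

Vikram

Hiro: 8×1 + 7×2 + 9×3 + 20×3 + 20×1 = 129
Tomás: 8×2 + 7×1 + 9×2 + 20×1 + 20×3 = 121
Vikram: 8×3 + 7×3 + 9×1 + 20×2 + 20×2 = 134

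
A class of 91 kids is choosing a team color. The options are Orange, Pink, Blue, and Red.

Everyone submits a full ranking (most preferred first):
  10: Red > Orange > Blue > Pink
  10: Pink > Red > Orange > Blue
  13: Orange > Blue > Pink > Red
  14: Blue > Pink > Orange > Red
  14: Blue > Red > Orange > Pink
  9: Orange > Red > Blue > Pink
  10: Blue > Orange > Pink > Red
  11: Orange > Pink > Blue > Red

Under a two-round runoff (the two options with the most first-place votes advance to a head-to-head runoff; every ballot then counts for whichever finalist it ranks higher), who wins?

Orange

Round 1 first-place votes: Orange 33, Pink 10, Blue 38, Red 10. Blue and Orange advance.
Runoff: Blue is ranked above Orange on 38 ballots, Orange above Blue on 53.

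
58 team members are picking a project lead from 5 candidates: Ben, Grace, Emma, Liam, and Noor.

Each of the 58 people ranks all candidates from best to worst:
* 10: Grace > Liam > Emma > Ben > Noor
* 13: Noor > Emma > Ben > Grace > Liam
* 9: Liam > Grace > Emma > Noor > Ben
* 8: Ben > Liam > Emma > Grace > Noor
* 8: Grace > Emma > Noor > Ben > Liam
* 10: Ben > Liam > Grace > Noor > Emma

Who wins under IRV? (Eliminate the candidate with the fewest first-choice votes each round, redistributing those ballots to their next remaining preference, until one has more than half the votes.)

Ben

Round 1: Ben 18, Grace 18, Emma 0, Liam 9, Noor 13. Emma eliminated.
Round 2: Ben 18, Grace 18, Liam 9, Noor 13. Liam eliminated.
Round 3: Ben 18, Grace 27, Noor 13. Noor eliminated.
Round 4: Ben 31, Grace 27. Ben has a majority (≥30).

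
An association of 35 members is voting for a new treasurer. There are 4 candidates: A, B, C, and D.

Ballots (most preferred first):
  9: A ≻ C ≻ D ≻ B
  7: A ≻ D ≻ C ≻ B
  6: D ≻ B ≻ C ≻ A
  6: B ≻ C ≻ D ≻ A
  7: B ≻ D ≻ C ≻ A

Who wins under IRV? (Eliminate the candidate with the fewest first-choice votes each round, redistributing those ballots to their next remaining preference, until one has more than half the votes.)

B

Round 1: A 16, B 13, C 0, D 6. C eliminated.
Round 2: A 16, B 13, D 6. D eliminated.
Round 3: A 16, B 19. B has a majority (≥18).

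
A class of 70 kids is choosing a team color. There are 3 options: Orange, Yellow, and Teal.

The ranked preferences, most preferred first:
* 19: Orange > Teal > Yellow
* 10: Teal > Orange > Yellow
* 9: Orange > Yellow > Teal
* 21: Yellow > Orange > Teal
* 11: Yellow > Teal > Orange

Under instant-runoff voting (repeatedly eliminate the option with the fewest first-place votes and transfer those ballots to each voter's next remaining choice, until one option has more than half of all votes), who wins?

Orange

Round 1: Orange 28, Yellow 32, Teal 10. Teal eliminated.
Round 2: Orange 38, Yellow 32. Orange has a majority (≥36).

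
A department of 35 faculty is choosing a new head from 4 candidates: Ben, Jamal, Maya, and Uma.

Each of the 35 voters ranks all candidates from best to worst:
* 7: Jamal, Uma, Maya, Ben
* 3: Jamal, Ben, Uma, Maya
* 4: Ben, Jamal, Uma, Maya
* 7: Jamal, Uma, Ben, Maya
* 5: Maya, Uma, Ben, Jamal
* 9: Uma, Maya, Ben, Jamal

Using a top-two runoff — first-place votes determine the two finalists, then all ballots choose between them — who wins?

Round 1 first-place votes: Ben 4, Jamal 17, Maya 5, Uma 9. Jamal and Uma advance.
Runoff: Jamal is ranked above Uma on 21 ballots, Uma above Jamal on 14.

Jamal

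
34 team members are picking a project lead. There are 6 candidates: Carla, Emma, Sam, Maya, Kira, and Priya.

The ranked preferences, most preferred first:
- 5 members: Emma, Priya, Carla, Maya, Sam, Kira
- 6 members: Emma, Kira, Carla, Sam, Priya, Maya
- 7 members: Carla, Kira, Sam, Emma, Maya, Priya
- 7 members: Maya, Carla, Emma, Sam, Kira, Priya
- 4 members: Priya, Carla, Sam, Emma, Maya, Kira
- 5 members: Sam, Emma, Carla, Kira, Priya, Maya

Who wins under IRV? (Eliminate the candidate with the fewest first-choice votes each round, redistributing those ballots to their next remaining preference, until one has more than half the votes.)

Carla

Round 1: Carla 7, Emma 11, Sam 5, Maya 7, Kira 0, Priya 4. Kira eliminated.
Round 2: Carla 7, Emma 11, Sam 5, Maya 7, Priya 4. Priya eliminated.
Round 3: Carla 11, Emma 11, Sam 5, Maya 7. Sam eliminated.
Round 4: Carla 11, Emma 16, Maya 7. Maya eliminated.
Round 5: Carla 18, Emma 16. Carla has a majority (≥18).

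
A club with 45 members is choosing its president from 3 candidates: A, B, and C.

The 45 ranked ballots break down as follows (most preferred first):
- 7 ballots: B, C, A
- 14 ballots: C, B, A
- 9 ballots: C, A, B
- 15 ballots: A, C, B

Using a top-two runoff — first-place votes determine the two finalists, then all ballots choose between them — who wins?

Round 1 first-place votes: A 15, B 7, C 23. C and A advance.
Runoff: C is ranked above A on 30 ballots, A above C on 15.

C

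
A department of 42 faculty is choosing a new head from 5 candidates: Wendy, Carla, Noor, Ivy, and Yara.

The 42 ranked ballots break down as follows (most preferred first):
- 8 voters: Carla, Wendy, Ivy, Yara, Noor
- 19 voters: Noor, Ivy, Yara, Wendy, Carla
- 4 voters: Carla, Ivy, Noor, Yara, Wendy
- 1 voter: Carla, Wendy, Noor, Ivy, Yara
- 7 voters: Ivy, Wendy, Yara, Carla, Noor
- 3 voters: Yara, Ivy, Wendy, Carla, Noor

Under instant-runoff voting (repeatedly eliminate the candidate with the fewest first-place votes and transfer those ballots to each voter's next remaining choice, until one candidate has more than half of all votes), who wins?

Carla

Round 1: Wendy 0, Carla 13, Noor 19, Ivy 7, Yara 3. Wendy eliminated.
Round 2: Carla 13, Noor 19, Ivy 7, Yara 3. Yara eliminated.
Round 3: Carla 13, Noor 19, Ivy 10. Ivy eliminated.
Round 4: Carla 23, Noor 19. Carla has a majority (≥22).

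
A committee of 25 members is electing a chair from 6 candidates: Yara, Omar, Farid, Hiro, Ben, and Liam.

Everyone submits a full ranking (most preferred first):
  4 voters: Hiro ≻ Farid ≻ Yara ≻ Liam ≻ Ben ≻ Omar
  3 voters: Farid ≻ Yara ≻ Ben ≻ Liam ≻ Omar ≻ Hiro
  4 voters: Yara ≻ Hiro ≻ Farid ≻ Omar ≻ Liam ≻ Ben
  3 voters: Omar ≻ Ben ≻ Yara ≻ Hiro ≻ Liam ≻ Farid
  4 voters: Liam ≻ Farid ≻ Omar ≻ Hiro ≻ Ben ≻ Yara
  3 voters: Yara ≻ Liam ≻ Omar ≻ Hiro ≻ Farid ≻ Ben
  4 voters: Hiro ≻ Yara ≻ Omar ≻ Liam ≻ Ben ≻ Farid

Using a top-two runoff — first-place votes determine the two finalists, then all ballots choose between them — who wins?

Yara

Round 1 first-place votes: Yara 7, Omar 3, Farid 3, Hiro 8, Ben 0, Liam 4. Hiro and Yara advance.
Runoff: Hiro is ranked above Yara on 12 ballots, Yara above Hiro on 13.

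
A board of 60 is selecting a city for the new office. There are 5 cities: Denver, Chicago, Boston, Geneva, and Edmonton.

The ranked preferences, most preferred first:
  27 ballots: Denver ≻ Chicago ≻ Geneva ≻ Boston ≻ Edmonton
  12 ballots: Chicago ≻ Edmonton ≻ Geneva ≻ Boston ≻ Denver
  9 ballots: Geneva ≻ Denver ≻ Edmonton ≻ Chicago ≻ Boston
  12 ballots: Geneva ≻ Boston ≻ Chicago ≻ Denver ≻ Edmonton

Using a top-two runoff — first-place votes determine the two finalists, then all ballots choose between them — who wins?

Round 1 first-place votes: Denver 27, Chicago 12, Boston 0, Geneva 21, Edmonton 0. Denver and Geneva advance.
Runoff: Denver is ranked above Geneva on 27 ballots, Geneva above Denver on 33.

Geneva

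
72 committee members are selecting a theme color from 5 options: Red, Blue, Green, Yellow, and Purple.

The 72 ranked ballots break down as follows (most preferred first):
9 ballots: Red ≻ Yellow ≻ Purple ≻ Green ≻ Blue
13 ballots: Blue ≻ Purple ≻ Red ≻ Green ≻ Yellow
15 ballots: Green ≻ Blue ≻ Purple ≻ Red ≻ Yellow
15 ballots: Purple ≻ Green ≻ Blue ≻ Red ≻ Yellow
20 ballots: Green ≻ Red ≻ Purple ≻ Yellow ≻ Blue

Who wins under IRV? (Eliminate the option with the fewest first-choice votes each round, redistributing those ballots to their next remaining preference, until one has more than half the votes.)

Purple

Round 1: Red 9, Blue 13, Green 35, Yellow 0, Purple 15. Yellow eliminated.
Round 2: Red 9, Blue 13, Green 35, Purple 15. Red eliminated.
Round 3: Blue 13, Green 35, Purple 24. Blue eliminated.
Round 4: Green 35, Purple 37. Purple has a majority (≥37).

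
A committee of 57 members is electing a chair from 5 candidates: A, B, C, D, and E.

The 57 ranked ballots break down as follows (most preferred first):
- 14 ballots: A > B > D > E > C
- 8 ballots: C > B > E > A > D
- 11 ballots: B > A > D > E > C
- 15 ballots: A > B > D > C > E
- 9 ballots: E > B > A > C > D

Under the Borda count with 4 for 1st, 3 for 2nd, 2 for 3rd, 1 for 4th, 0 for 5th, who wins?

B

A: 14×4 + 8×1 + 11×3 + 15×4 + 9×2 = 175
B: 14×3 + 8×3 + 11×4 + 15×3 + 9×3 = 182
C: 14×0 + 8×4 + 11×0 + 15×1 + 9×1 = 56
D: 14×2 + 8×0 + 11×2 + 15×2 + 9×0 = 80
E: 14×1 + 8×2 + 11×1 + 15×0 + 9×4 = 77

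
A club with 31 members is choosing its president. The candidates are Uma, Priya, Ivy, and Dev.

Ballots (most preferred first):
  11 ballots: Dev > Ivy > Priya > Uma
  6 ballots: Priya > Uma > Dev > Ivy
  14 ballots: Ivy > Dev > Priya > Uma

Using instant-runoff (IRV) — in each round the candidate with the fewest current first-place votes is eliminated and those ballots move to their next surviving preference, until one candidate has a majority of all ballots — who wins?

Dev

Round 1: Uma 0, Priya 6, Ivy 14, Dev 11. Uma eliminated.
Round 2: Priya 6, Ivy 14, Dev 11. Priya eliminated.
Round 3: Ivy 14, Dev 17. Dev has a majority (≥16).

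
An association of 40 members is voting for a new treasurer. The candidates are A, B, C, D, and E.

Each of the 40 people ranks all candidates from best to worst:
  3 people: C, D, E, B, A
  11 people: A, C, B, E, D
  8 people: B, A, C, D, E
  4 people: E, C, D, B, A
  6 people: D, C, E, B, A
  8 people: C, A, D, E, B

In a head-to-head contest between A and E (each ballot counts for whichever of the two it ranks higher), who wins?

A

A is ranked above E on 27 ballots; E above A on 13.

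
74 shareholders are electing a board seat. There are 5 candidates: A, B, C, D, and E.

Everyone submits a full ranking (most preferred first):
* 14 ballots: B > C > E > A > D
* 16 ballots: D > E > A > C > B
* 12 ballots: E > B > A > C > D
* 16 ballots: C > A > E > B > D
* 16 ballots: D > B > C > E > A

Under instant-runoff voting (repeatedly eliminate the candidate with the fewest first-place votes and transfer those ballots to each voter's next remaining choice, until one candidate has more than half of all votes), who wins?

B

Round 1: A 0, B 14, C 16, D 32, E 12. A eliminated.
Round 2: B 14, C 16, D 32, E 12. E eliminated.
Round 3: B 26, C 16, D 32. C eliminated.
Round 4: B 42, D 32. B has a majority (≥38).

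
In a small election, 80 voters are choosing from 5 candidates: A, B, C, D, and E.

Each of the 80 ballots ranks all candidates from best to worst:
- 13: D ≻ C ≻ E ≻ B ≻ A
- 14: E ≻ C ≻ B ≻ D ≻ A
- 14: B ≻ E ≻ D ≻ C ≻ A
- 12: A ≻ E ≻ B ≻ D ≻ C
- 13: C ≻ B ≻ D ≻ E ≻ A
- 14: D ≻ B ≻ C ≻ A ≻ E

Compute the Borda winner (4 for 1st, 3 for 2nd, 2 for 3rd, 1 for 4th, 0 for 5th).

B

A: 13×0 + 14×0 + 14×0 + 12×4 + 13×0 + 14×1 = 62
B: 13×1 + 14×2 + 14×4 + 12×2 + 13×3 + 14×3 = 202
C: 13×3 + 14×3 + 14×1 + 12×0 + 13×4 + 14×2 = 175
D: 13×4 + 14×1 + 14×2 + 12×1 + 13×2 + 14×4 = 188
E: 13×2 + 14×4 + 14×3 + 12×3 + 13×1 + 14×0 = 173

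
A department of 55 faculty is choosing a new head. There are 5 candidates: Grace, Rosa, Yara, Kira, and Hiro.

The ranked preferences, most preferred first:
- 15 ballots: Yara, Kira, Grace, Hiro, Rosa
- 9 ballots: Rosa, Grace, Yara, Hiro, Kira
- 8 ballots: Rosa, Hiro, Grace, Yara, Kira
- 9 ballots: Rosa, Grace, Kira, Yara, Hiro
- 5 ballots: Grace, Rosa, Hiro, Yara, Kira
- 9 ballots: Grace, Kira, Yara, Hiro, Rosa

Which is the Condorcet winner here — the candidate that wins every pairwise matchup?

Grace vs Rosa: 29–26
Grace vs Yara: 40–15
Grace vs Kira: 40–15
Grace vs Hiro: 47–8
Grace beats every other candidate.

Grace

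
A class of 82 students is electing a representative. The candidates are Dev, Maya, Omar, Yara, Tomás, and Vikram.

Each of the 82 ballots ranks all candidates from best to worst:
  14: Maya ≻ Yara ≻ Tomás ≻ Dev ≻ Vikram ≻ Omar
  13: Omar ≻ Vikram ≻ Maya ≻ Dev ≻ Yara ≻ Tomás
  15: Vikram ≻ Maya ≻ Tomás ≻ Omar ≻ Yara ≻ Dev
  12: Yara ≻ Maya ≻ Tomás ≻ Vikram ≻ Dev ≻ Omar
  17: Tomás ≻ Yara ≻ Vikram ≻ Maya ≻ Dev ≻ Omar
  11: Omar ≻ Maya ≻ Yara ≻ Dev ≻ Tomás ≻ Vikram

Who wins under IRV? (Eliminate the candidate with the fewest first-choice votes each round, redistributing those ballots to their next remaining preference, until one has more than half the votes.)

Maya

Round 1: Dev 0, Maya 14, Omar 24, Yara 12, Tomás 17, Vikram 15. Dev eliminated.
Round 2: Maya 14, Omar 24, Yara 12, Tomás 17, Vikram 15. Yara eliminated.
Round 3: Maya 26, Omar 24, Tomás 17, Vikram 15. Vikram eliminated.
Round 4: Maya 41, Omar 24, Tomás 17. Tomás eliminated.
Round 5: Maya 58, Omar 24. Maya has a majority (≥42).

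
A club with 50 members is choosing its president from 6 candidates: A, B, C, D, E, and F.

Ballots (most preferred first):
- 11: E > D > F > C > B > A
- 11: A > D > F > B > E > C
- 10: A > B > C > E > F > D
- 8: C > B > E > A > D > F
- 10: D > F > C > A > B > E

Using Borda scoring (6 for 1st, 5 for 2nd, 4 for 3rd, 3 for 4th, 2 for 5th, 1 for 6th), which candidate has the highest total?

A: 11×1 + 11×6 + 10×6 + 8×3 + 10×3 = 191
B: 11×2 + 11×3 + 10×5 + 8×5 + 10×2 = 165
C: 11×3 + 11×1 + 10×4 + 8×6 + 10×4 = 172
D: 11×5 + 11×5 + 10×1 + 8×2 + 10×6 = 196
E: 11×6 + 11×2 + 10×3 + 8×4 + 10×1 = 160
F: 11×4 + 11×4 + 10×2 + 8×1 + 10×5 = 166

D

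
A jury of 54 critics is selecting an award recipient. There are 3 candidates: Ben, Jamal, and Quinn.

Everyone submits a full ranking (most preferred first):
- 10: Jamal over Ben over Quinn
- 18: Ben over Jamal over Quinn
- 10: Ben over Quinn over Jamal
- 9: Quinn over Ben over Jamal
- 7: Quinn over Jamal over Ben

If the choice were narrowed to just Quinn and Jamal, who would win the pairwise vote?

Quinn is ranked above Jamal on 26 ballots; Jamal above Quinn on 28.

Jamal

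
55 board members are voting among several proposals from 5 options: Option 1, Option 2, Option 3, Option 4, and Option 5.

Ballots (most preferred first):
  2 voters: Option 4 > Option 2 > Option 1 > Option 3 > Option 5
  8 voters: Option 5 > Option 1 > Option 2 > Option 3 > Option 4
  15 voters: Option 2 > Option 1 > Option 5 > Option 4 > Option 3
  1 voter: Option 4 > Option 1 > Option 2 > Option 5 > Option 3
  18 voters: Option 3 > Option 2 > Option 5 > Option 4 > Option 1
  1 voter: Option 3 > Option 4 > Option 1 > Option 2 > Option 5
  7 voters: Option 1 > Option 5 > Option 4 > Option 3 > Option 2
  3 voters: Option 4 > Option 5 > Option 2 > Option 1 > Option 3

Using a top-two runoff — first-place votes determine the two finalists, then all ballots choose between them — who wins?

Round 1 first-place votes: Option 1 7, Option 2 15, Option 3 19, Option 4 6, Option 5 8. Option 3 and Option 2 advance.
Runoff: Option 3 is ranked above Option 2 on 26 ballots, Option 2 above Option 3 on 29.

Option 2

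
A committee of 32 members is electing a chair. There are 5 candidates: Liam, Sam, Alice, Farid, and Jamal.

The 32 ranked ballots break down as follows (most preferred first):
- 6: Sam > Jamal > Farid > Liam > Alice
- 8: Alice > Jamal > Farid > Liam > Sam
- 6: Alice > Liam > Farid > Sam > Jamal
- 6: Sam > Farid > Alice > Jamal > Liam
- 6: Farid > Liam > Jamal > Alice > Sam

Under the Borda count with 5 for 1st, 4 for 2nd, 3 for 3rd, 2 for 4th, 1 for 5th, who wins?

Farid

Liam: 6×2 + 8×2 + 6×4 + 6×1 + 6×4 = 82
Sam: 6×5 + 8×1 + 6×2 + 6×5 + 6×1 = 86
Alice: 6×1 + 8×5 + 6×5 + 6×3 + 6×2 = 106
Farid: 6×3 + 8×3 + 6×3 + 6×4 + 6×5 = 114
Jamal: 6×4 + 8×4 + 6×1 + 6×2 + 6×3 = 92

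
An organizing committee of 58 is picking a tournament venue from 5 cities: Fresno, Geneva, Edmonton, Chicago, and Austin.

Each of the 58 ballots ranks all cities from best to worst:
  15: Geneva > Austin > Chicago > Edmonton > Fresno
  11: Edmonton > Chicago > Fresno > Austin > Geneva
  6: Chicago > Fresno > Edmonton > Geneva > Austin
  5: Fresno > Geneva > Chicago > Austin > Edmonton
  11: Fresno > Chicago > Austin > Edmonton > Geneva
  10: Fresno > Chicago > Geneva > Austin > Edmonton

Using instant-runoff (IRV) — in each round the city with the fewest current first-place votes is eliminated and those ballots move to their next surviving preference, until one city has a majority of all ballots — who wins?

Fresno

Round 1: Fresno 26, Geneva 15, Edmonton 11, Chicago 6, Austin 0. Austin eliminated.
Round 2: Fresno 26, Geneva 15, Edmonton 11, Chicago 6. Chicago eliminated.
Round 3: Fresno 32, Geneva 15, Edmonton 11. Fresno has a majority (≥30).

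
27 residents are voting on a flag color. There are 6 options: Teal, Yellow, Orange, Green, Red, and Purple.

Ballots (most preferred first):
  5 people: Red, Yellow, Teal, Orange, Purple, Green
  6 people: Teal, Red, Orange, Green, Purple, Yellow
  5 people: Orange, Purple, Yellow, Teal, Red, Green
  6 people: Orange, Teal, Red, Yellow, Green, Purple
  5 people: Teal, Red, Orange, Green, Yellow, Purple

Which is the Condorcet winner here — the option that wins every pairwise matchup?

Teal

Teal vs Yellow: 17–10
Teal vs Orange: 16–11
Teal vs Green: 27–0
Teal vs Red: 22–5
Teal vs Purple: 22–5
Teal beats every other option.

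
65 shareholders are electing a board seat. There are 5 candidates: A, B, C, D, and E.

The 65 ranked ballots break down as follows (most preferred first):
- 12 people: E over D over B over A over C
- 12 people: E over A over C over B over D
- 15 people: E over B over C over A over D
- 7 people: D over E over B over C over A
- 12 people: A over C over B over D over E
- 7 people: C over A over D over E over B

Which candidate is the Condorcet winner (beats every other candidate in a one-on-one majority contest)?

E vs A: 46–19
E vs B: 53–12
E vs C: 46–19
E vs D: 39–26
E beats every other candidate.

E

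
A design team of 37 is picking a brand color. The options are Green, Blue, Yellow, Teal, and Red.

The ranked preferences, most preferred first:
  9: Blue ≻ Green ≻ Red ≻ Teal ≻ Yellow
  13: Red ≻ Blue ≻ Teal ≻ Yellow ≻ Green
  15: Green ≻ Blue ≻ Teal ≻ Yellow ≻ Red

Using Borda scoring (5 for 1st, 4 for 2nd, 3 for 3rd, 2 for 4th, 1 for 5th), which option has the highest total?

Blue

Green: 9×4 + 13×1 + 15×5 = 124
Blue: 9×5 + 13×4 + 15×4 = 157
Yellow: 9×1 + 13×2 + 15×2 = 65
Teal: 9×2 + 13×3 + 15×3 = 102
Red: 9×3 + 13×5 + 15×1 = 107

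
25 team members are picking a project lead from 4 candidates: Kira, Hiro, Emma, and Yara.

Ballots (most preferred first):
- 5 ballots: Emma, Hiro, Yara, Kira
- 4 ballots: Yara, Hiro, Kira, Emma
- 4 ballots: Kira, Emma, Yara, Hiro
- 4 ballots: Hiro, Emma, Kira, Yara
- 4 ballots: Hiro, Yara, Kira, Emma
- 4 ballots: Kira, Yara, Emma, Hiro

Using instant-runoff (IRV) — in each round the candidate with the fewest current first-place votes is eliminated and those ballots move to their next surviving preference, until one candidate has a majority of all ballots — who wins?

Round 1: Kira 8, Hiro 8, Emma 5, Yara 4. Yara eliminated.
Round 2: Kira 8, Hiro 12, Emma 5. Emma eliminated.
Round 3: Kira 8, Hiro 17. Hiro has a majority (≥13).

Hiro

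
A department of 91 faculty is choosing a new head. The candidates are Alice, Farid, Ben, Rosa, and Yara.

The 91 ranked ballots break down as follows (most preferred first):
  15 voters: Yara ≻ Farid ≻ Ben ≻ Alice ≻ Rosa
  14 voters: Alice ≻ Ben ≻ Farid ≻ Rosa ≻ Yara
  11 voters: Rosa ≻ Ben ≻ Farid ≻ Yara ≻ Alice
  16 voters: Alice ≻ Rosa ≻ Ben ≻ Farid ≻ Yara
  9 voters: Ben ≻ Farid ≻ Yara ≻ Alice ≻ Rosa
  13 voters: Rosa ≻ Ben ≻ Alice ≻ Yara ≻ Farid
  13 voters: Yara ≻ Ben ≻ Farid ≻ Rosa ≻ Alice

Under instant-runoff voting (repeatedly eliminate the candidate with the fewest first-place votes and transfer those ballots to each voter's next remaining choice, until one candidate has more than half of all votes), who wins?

Round 1: Alice 30, Farid 0, Ben 9, Rosa 24, Yara 28. Farid eliminated.
Round 2: Alice 30, Ben 9, Rosa 24, Yara 28. Ben eliminated.
Round 3: Alice 30, Rosa 24, Yara 37. Rosa eliminated.
Round 4: Alice 43, Yara 48. Yara has a majority (≥46).

Yara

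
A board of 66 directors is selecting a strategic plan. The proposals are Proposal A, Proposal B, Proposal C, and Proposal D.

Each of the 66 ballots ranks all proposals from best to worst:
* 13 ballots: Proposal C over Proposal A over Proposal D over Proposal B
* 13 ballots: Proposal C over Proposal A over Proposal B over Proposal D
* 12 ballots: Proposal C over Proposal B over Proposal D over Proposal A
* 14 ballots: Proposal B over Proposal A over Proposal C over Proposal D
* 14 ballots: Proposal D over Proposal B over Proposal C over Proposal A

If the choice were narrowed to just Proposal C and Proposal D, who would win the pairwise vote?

Proposal C is ranked above Proposal D on 52 ballots; Proposal D above Proposal C on 14.

Proposal C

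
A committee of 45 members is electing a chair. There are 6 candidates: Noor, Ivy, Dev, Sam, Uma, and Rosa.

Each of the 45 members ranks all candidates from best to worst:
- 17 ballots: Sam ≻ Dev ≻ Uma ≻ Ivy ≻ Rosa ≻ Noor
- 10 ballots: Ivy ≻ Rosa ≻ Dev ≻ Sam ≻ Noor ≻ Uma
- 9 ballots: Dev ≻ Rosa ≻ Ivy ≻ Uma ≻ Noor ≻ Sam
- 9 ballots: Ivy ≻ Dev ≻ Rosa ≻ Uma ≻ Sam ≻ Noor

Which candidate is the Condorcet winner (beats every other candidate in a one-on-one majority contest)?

Dev

Dev vs Noor: 45–0
Dev vs Ivy: 26–19
Dev vs Sam: 28–17
Dev vs Uma: 45–0
Dev vs Rosa: 35–10
Dev beats every other candidate.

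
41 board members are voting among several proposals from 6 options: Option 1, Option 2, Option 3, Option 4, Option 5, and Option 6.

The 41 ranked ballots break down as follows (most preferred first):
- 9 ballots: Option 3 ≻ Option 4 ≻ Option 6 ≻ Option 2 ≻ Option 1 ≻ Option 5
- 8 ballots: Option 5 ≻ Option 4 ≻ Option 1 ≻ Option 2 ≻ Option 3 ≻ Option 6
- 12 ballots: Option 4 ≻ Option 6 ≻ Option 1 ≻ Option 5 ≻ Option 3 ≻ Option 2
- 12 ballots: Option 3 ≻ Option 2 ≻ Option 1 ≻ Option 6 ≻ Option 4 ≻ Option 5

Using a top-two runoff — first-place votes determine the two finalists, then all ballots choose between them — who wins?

Round 1 first-place votes: Option 1 0, Option 2 0, Option 3 21, Option 4 12, Option 5 8, Option 6 0. Option 3 and Option 4 advance.
Runoff: Option 3 is ranked above Option 4 on 21 ballots, Option 4 above Option 3 on 20.

Option 3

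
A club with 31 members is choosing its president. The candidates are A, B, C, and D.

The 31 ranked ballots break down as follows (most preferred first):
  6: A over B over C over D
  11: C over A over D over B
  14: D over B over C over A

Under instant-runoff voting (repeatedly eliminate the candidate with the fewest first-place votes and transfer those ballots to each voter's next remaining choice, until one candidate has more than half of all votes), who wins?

C

Round 1: A 6, B 0, C 11, D 14. B eliminated.
Round 2: A 6, C 11, D 14. A eliminated.
Round 3: C 17, D 14. C has a majority (≥16).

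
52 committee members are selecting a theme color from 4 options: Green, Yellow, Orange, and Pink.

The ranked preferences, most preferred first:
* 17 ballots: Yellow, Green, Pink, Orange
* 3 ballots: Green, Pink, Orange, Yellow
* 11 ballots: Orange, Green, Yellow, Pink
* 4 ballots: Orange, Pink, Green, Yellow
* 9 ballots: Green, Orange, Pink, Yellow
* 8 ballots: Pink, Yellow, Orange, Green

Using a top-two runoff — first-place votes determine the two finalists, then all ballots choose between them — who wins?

Round 1 first-place votes: Green 12, Yellow 17, Orange 15, Pink 8. Yellow and Orange advance.
Runoff: Yellow is ranked above Orange on 25 ballots, Orange above Yellow on 27.

Orange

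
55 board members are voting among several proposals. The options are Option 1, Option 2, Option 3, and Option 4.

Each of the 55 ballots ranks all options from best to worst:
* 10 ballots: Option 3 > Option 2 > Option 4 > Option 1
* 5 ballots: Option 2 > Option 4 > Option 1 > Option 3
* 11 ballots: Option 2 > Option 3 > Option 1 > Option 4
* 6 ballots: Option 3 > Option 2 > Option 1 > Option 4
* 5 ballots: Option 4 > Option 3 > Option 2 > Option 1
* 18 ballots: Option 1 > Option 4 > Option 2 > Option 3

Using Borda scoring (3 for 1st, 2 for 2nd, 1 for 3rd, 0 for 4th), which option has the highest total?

Option 2

Option 1: 10×0 + 5×1 + 11×1 + 6×1 + 5×0 + 18×3 = 76
Option 2: 10×2 + 5×3 + 11×3 + 6×2 + 5×1 + 18×1 = 103
Option 3: 10×3 + 5×0 + 11×2 + 6×3 + 5×2 + 18×0 = 80
Option 4: 10×1 + 5×2 + 11×0 + 6×0 + 5×3 + 18×2 = 71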